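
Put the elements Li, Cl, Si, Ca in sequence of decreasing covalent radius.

Moving right in a period, electrons are added to the same shell under a stronger nuclear pull, so atoms get smaller; moving down, a new shell is opened and atoms get larger.
These span different periods and groups, so the two trends combine.
Si > Cl: both are in period 3; the period trend gives Si the larger value.
Li > Si: period and group pull opposite ways; the across-period shift dominates (133 vs 116 pm).
Ca > Li: period and group pull opposite ways; the down-group shift dominates (171 vs 133 pm).
Approximate values (pm): Li 133, Si 116, Cl 99, Ca 171.
So from largest to smallest: Ca > Li > Si > Cl.

Ca, Li, Si, Cl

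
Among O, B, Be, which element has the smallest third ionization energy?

B

The third ionization energy removes an electron from the +2 ion. For each element: O²⁺ still has 4 valence electrons; B²⁺ still has 1 valence electron; Be²⁺ is the bare [He] core.
Core electrons are held far more tightly than valence electrons, so Be tops the IE_3 order.
Valence configurations: O²⁺ [He]2s²2p², B²⁺ [He]2s¹.
Approximate IE_3 values (kJ/mol): O 5300, B 3660, Be 14849.
So the third ionization energies run B < O < Be.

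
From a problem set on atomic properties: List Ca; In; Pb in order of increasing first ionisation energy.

In < Ca < Pb

Ca is in period 4, group 2; In is in period 5, group 13; Pb is in period 6, group 14.
IE₁ increases left→right with effective nuclear charge and decreases top→bottom as the valence shell moves farther out.
A diagonal step moves right (one effect) and down (the opposite effect) at once.
Ca > In: the two effects oppose for this pair; the down-group effect wins (590 vs 558 kJ/mol).
Pb > Ca: the two effects oppose for this pair; the across-period effect wins (716 vs 590 kJ/mol).
For reference (kJ/mol): Ca 590, In 558, Pb 716.
So from lowest to highest: In < Ca < Pb.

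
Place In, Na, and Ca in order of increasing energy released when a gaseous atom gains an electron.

Ca < In < Na

EA tends to increase across a period and decrease down a group, though the pattern is less regular than for IE or radius.
These sit on a diagonal, where the across-period and down-group effects partly cancel.
In > Ca: the two effects oppose for this pair; the across-period effect wins (29 vs 2 kJ/mol).
Na > In: the two effects oppose for this pair; the down-group effect wins (53 vs 29 kJ/mol).
Approximate values (kJ/mol): Na 53, Ca 2, In 29.
So from lowest to highest: Ca < In < Na.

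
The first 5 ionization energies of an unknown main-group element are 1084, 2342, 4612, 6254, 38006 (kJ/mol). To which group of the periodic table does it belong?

Group 14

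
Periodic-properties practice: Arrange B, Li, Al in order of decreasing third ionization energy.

IE_3 is the cost of taking one more electron from the +2 cation: B²⁺ still has 1 valence electron; Li²⁺ is already 1 electron into the core; Al²⁺ still has 1 valence electron.
Breaking into a closed-shell core is much more expensive than removing a leftover valence electron — Li has the largest IE_3 here.
Valence configurations: B²⁺ [He]2s¹, Al²⁺ [Ne]3s¹.
Tabulated IE_3 (kJ/mol): B 3660, Li 11815, Al 2745.
Hence IE_3: Al < B < Li.

Li > B > Al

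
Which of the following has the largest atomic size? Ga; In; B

In

Moving right in a period, electrons are added to the same shell under a stronger nuclear pull, so atoms get smaller; moving down, a new shell is opened and atoms get larger.
All are in group 13, so atomic radius increases down the group.
The largest atomic size among these belongs to In.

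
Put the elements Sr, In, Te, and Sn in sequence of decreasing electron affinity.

Te, Sn, In, Sr

Sr is in period 5, group 2; In is in period 5, group 13; Sn is in period 5, group 14; Te is in period 5, group 16.
Electron affinity generally becomes more exothermic across a period toward the halogens and less exothermic down a group.
All lie in period 5, so electron affinity increases left to right.
So from highest to lowest: Te > Sn > In > Sr.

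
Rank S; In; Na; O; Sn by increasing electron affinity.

O is in period 2, group 16; Na is in period 3, group 1; S is in period 3, group 16; In is in period 5, group 13; Sn is in period 5, group 14.
Electron affinity generally becomes more exothermic across a period toward the halogens and less exothermic down a group.
These span different periods and groups, so the two trends combine.
Na > In: period and group pull opposite ways; the down-group shift dominates (53 vs 29 kJ/mol).
Sn > Na: period and group pull opposite ways; the across-period shift dominates (107 vs 53 kJ/mol).
O > Sn: relative to Sn, both the across-period and down-group shifts push O's electron affinity up.
S > O: this pair runs against the simple trend — see the exception note.
Note the exception: S has a higher electron affinity than O, contrary to the simple trend — the compact 2p subshell of O repels the added electron more than S's larger 3p does.
Tabulated electron affinity (kJ/mol): O 141, Na 53, S 200, In 29, Sn 107.
So from lowest to highest: In < Na < Sn < O < S.

In < Na < Sn < O < S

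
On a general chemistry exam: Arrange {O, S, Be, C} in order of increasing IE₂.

Be < S < C < O

Consider each +1 ion: O⁺ still has 5 valence electrons; S⁺ still has 5 valence electrons; Be⁺ still has 1 valence electron; C⁺ still has 3 valence electrons.
All are still removing valence electrons, so compare the +1 ions as you would atoms: IE_2 generally rises across a period (higher Z_eff) and falls down a group (larger shell), subject to the usual subshell exceptions.
Valence configurations: O⁺ [He]2s²2p³, S⁺ [Ne]3s²3p³, Be⁺ [He]2s¹, C⁺ [He]2s²2p¹.
The numbers (kJ/mol): O 3388, S 2252, Be 1757, C 2353.
Putting it together, IE_2: Be < S < C < O.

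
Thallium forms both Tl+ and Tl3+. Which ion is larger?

Tl+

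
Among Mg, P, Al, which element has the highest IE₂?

P

Consider each +1 ion: Mg⁺ still has 1 valence electron; P⁺ still has 4 valence electrons; Al⁺ still has 2 valence electrons.
All are still removing valence electrons, so compare the +1 ions as you would atoms: IE_2 generally rises across a period (higher Z_eff) and falls down a group (larger shell), subject to the usual subshell exceptions.
Valence configurations: Mg⁺ [Ne]3s¹, P⁺ [Ne]3s²3p², Al⁺ [Ne]3s².
Tabulated IE_2 (kJ/mol): Mg 1451, P 1907, Al 1817.
Overall IE_2 order: Mg < Al < P.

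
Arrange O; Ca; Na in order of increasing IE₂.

The second ionization energy removes an electron from the +1 ion. For each element: O⁺ still has 5 valence electrons; Ca⁺ still has 1 valence electron; Na⁺ is the bare [Ne] core.
Pulling an electron out of a noble-gas core costs far more than removing a remaining valence electron, so Na sits at the high end of IE_2.
Valence configurations: O⁺ [He]2s²2p³, Ca⁺ [Ar]4s¹.
Tabulated IE_2 (kJ/mol): O 3388, Ca 1145, Na 4562.
Hence IE_2: Ca < O < Na.

Ca < O < Na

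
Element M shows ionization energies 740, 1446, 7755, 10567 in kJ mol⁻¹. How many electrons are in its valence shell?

2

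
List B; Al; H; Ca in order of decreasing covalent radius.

H is in period 1, group 1; B is in period 2, group 13; Al is in period 3, group 13; Ca is in period 4, group 2.
Across a period the added protons contract the valence shell; down a group each new principal shell makes the atom larger.
Here both period and group differ, so the two effects have to be weighed against each other.
B > H: period and group pull opposite ways; the down-group shift dominates (85 vs 32 pm).
Al > B: Al sits below B in group 13, so the down-group effect alone puts Al larger.
Ca > Al: both effects reinforce here, so Ca is clearly the larger of the two.
For reference (pm): H 32, B 85, Al 126, Ca 171.
So from largest to smallest: Ca > Al > B > H.

Ca > Al > B > H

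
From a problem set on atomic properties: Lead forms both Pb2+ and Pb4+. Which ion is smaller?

Both ions have Z = 82 protons, but Pb4+ has lost more electrons, so its remaining electrons feel a larger effective nuclear charge per electron and are pulled in more tightly.
Higher positive charge → smaller ion, so Pb2+ > Pb4+.

Pb4+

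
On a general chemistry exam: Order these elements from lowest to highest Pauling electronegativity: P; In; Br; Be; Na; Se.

Na, Be, In, P, Se, Br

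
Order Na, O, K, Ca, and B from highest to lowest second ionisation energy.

IE_2 is the cost of taking one more electron from the +1 cation: Na⁺ is the bare [Ne] core; O⁺ still has 5 valence electrons; K⁺ is the bare [Ar] core; Ca⁺ still has 1 valence electron; B⁺ still has 2 valence electrons.
Usually core removal costs more than valence removal, but here the competition is close: a tightly held n=2 valence electron can cost more to remove than an n=3 core electron, so the actual values have to decide it.
Valence configurations: O⁺ [He]2s²2p³, Ca⁺ [Ar]4s¹, B⁺ [He]2s².
Approximate IE_2 values (kJ/mol): Na 4562, O 3388, K 3052, Ca 1145, B 2427.
Hence IE_2: Ca < B < K < O < Na.

Na > O > K > B > Ca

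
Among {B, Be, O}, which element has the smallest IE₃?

B

After 2 electrons have been removed, what remains? B²⁺ still has 1 valence electron; Be²⁺ is the bare [He] core; O²⁺ still has 4 valence electrons.
Breaking into a closed-shell core is much more expensive than removing a leftover valence electron — Be has the largest IE_3 here.
Valence configurations: B²⁺ [He]2s¹, O²⁺ [He]2s²2p².
Tabulated IE_3 (kJ/mol): B 3660, Be 14849, O 5300.
Putting it together, IE_3: B < O < Be.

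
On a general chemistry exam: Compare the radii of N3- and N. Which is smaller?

Forming N3- adds 3 electrons to N. More electron–electron repulsion in the same shell, with unchanged nuclear charge, lets the cloud expand.
An anion is larger than its parent atom: N3- > N.

N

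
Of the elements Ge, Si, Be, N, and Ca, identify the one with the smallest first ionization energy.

Be is in period 2, group 2; N is in period 2, group 15; Si is in period 3, group 14; Ca is in period 4, group 2; Ge is in period 4, group 14.
First ionization energy rises across a period (greater Z_eff holds electrons more tightly) and falls down a group (valence electrons are farther from the nucleus).
Here both period and group differ, so the two effects have to be weighed against each other.
Ge > Ca: both are in period 4; the period trend gives Ge the larger value.
Si > Ge: Si sits above Ge in group 14, so the down-group effect alone puts Si higher.
Be > Si: the two effects oppose for this pair; the down-group effect wins (900 vs 786 kJ/mol).
N > Be: N lies to the right of Be in period 2, so the across-period effect alone puts N higher.
For reference (kJ/mol): Be 900, N 1402, Si 786, Ca 590, Ge 762.
The smallest first ionization energy among these belongs to Ca.

Ca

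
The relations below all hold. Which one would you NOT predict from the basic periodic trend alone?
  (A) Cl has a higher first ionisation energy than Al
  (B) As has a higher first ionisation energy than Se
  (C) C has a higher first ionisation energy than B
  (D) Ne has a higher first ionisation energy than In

The general trend: first ionisation energy increases across a period and decreases down a group.
(A) Cl (period 3, group 17) vs Al (period 3, group 13): the stated order agrees with the simple trend.
(B) As (period 4, group 15) vs Se (period 4, group 16): the stated order contradicts the simple trend.
(C) C (period 2, group 14) vs B (period 2, group 13): the stated order agrees with the simple trend.
(D) Ne (period 2, group 18) vs In (period 5, group 13): the stated order agrees with the simple trend.
The exception is (B): Se (4p⁴) ionizes more easily than half-filled As (4p³).

(B)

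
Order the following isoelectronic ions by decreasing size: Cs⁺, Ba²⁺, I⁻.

I⁻ > Cs⁺ > Ba²⁺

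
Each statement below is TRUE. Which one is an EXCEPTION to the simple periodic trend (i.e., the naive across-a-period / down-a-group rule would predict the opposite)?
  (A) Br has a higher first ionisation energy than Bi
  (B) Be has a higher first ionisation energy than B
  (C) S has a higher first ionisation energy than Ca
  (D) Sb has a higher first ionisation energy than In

The general trend: first ionisation energy increases across a period and decreases down a group.
(A) Br (period 4, group 17) vs Bi (period 6, group 15): the stated order agrees with the simple trend.
(B) Be (period 2, group 2) vs B (period 2, group 13): the stated order contradicts the simple trend.
(C) S (period 3, group 16) vs Ca (period 4, group 2): the stated order agrees with the simple trend.
(D) Sb (period 5, group 15) vs In (period 5, group 13): the stated order agrees with the simple trend.
The exception is (B): removing B's lone 2p electron is easier than breaking Be's filled 2s².

(B)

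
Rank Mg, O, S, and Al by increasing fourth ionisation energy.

S < O < Mg < Al

After 3 electrons have been removed, what remains? Mg³⁺ is already 1 electron into the core; O³⁺ still has 3 valence electrons; S³⁺ still has 3 valence electrons; Al³⁺ is the bare [Ne] core.
Pulling an electron out of a noble-gas core costs far more than removing a remaining valence electron, so Mg and Al sit at the high end of IE_4.
Valence configurations: O³⁺ [He]2s²2p¹, S³⁺ [Ne]3s²3p¹.
The numbers (kJ/mol): Mg 10543, O 7469, S 4556, Al 11577.
So the fourth ionization energies run S < O < Mg < Al.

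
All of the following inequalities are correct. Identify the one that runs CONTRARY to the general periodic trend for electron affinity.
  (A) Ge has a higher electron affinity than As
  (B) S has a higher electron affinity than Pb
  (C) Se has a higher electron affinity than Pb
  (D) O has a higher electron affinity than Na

(A)

The general trend: electron affinity increases across a period and decreases down a group.
(A) Ge (period 4, group 14) vs As (period 4, group 15): the stated order contradicts the simple trend.
(B) S (period 3, group 16) vs Pb (period 6, group 14): the stated order agrees with the simple trend.
(C) Se (period 4, group 16) vs Pb (period 6, group 14): the stated order agrees with the simple trend.
(D) O (period 2, group 16) vs Na (period 3, group 1): the stated order agrees with the simple trend.
The exception is (A): adding an electron to As's half-filled 4p³ is unfavourable, so Ge (4p²) has the more exothermic EA.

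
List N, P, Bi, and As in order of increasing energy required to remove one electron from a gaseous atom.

Bi < As < P < N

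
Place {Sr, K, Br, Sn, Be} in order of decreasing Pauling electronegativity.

Br, Sn, Be, Sr, K

Be is in period 2, group 2; K is in period 4, group 1; Br is in period 4, group 17; Sr is in period 5, group 2; Sn is in period 5, group 14.
Electronegativity increases across a period and decreases down a group, tracking effective nuclear charge and atomic size.
Here both period and group differ, so the two effects have to be weighed against each other.
Sr > K: period and group pull opposite ways; the across-period shift dominates (0.95 vs 0.82).
Be > Sr: Be sits above Sr in group 2, so the down-group effect alone puts Be higher.
Sn > Be: the two effects oppose for this pair; the across-period effect wins (1.96 vs 1.57).
Br > Sn: both effects reinforce here, so Br is clearly the higher of the two.
For reference (Pauling): Be 1.57, K 0.82, Br 2.96, Sr 0.95, Sn 1.96.
So from highest to lowest: Br > Sn > Be > Sr > K.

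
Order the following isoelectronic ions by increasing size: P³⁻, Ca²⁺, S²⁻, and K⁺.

All of these have 18 electrons, so size is governed by nuclear charge alone: the more protons, the stronger the pull on the same electron cloud, and the smaller the ion.
Nuclear charges: Ca²⁺ (Z=20), K⁺ (Z=19), S²⁻ (Z=16), P³⁻ (Z=15).
Smallest to largest: Ca²⁺ < K⁺ < S²⁻ < P³⁻.

Ca²⁺ < K⁺ < S²⁻ < P³⁻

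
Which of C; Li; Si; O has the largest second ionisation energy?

Consider each +1 ion: C⁺ still has 3 valence electrons; Li⁺ is the bare [He] core; Si⁺ still has 3 valence electrons; O⁺ still has 5 valence electrons.
Core electrons are held far more tightly than valence electrons, so Li tops the IE_2 order.
Valence configurations: C⁺ [He]2s²2p¹, Si⁺ [Ne]3s²3p¹, O⁺ [He]2s²2p³.
Approximate IE_2 values (kJ/mol): C 2353, Li 7298, Si 1577, O 3388.
Overall IE_2 order: Si < C < O < Li.

Li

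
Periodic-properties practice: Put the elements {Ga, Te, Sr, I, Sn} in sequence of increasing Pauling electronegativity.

Ga is in period 4, group 13; Sr is in period 5, group 2; Sn is in period 5, group 14; Te is in period 5, group 16; I is in period 5, group 17.
EN rises left→right (higher Z_eff, smaller atoms) and falls top→bottom (larger, more shielded atoms).
These span different periods and groups, so the two trends combine.
Ga > Sr: relative to Sr, both the across-period and down-group shifts push Ga's electronegativity up.
Sn > Ga: the two effects oppose for this pair; the across-period effect wins (1.96 vs 1.81).
Te > Sn: Te lies to the right of Sn in period 5, so the across-period effect alone puts Te higher.
I > Te: I lies to the right of Te in period 5, so the across-period effect alone puts I higher.
For reference (Pauling): Ga 1.81, Sr 0.95, Sn 1.96, Te 2.10, I 2.66.
So from lowest to highest: Sr < Ga < Sn < Te < I.

Sr, Ga, Sn, Te, I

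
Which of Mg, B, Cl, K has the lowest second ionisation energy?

After 1 electron has been removed, what remains? Mg⁺ still has 1 valence electron; B⁺ still has 2 valence electrons; Cl⁺ still has 6 valence electrons; K⁺ is the bare [Ar] core.
Pulling an electron out of a noble-gas core costs far more than removing a remaining valence electron, so K sits at the high end of IE_2.
Valence configurations: Mg⁺ [Ne]3s¹, B⁺ [He]2s², Cl⁺ [Ne]3s²3p⁴.
Approximate IE_2 values (kJ/mol): Mg 1451, B 2427, Cl 2298, K 3052.
Overall IE_2 order: Mg < Cl < B < K.

Mg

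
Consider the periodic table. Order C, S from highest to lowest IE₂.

C > S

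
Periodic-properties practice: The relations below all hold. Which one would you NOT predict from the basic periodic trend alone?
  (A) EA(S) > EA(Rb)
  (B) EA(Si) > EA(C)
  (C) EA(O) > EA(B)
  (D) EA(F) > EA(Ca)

(B)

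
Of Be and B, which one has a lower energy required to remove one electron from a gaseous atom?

B

Be is in period 2, group 2; B is in period 2, group 13.
First ionization energy rises across a period (greater Z_eff holds electrons more tightly) and falls down a group (valence electrons are farther from the nucleus).
All lie in period 2; the across-period trend (first ionization energy increases left to right) applies, with the exception below.
Note the exception: Be has a higher first ionization energy than B, contrary to the simple trend — removing B's lone 2p electron is easier than breaking Be's filled 2s².
Approximate values (kJ/mol): Be 900, B 801.
So B has the lower energy required to remove one electron from a gaseous atom (B < Be).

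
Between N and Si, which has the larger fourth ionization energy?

After 3 electrons have been removed, what remains? N³⁺ still has 2 valence electrons; Si³⁺ still has 1 valence electron.
All are still removing valence electrons, so compare the +3 ions as you would atoms: IE_4 generally rises across a period (higher Z_eff) and falls down a group (larger shell), subject to the usual subshell exceptions.
Valence configurations: N³⁺ [He]2s², Si³⁺ [Ne]3s¹.
Tabulated IE_4 (kJ/mol): N 7475, Si 4356.
Overall IE_4 order: Si < N.

N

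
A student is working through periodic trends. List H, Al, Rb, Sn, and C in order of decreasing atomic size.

Rb > Sn > Al > C > H

H is in period 1, group 1; C is in period 2, group 14; Al is in period 3, group 13; Rb is in period 5, group 1; Sn is in period 5, group 14.
Across a period the added protons contract the valence shell; down a group each new principal shell makes the atom larger.
Here both period and group differ, so the two effects have to be weighed against each other.
C > H: period and group pull opposite ways; the down-group shift dominates (75 vs 32 pm).
Al > C: both effects reinforce here, so Al is clearly the larger of the two.
Sn > Al: period and group pull opposite ways; the down-group shift dominates (140 vs 126 pm).
Rb > Sn: both are in period 5; the period trend gives Rb the larger value.
For reference (pm): H 32, C 75, Al 126, Rb 210, Sn 140.
So from largest to smallest: Rb > Sn > Al > C > H.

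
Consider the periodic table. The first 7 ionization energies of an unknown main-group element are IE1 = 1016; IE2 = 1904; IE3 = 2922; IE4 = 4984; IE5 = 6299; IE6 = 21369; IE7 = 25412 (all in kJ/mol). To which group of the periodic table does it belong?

Look for the largest jump between consecutive ionization energies: IE6/IE5 ≈ 3.4, far larger than any earlier ratio.
That jump marks the point where a core electron is being removed. So the atom has 5 valence electrons.
A main-group element with 5 valence electrons is in group 15.

Group 15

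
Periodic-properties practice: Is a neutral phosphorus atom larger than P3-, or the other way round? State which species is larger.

Forming P3- adds 3 electrons to P. More electron–electron repulsion in the same shell, with unchanged nuclear charge, lets the cloud expand.
An anion is larger than its parent atom: P3- > P.

P3-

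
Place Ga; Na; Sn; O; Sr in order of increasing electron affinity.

Sr, Ga, Na, Sn, O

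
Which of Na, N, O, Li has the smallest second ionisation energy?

N

Consider each +1 ion: Na⁺ is the bare [Ne] core; N⁺ still has 4 valence electrons; O⁺ still has 5 valence electrons; Li⁺ is the bare [He] core.
Pulling an electron out of a noble-gas core costs far more than removing a remaining valence electron, so Na and Li sit at the high end of IE_2.
Valence configurations: N⁺ [He]2s²2p², O⁺ [He]2s²2p³.
Approximate IE_2 values (kJ/mol): Na 4562, N 2856, O 3388, Li 7298.
Hence IE_2: N < O < Na < Li.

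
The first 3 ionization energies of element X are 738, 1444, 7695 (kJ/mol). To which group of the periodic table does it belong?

Look for the largest jump between consecutive ionization energies: IE3/IE2 ≈ 5.3, far larger than any earlier ratio.
That jump marks the point where a core electron is being removed. So the atom has 2 valence electrons.
A main-group element with 2 valence electrons is in group 2.

Group 2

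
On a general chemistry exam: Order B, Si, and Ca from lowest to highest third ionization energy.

After 2 electrons have been removed, what remains? B²⁺ still has 1 valence electron; Si²⁺ still has 2 valence electrons; Ca²⁺ is the bare [Ar] core.
Pulling an electron out of a noble-gas core costs far more than removing a remaining valence electron, so Ca sits at the high end of IE_3.
Valence configurations: B²⁺ [He]2s¹, Si²⁺ [Ne]3s².
Approximate IE_3 values (kJ/mol): B 3660, Si 3232, Ca 4912.
So the third ionization energies run Si < B < Ca.

Si, B, Ca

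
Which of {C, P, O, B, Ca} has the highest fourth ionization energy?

The fourth ionization energy removes an electron from the +3 ion. For each element: C³⁺ still has 1 valence electron; P³⁺ still has 2 valence electrons; O³⁺ still has 3 valence electrons; B³⁺ is the bare [He] core; Ca³⁺ is already 1 electron into the core.
Usually core removal costs more than valence removal, but here the competition is close: a tightly held n=2 valence electron can cost more to remove than an n=3 core electron, so the actual values have to decide it.
Valence configurations: C³⁺ [He]2s¹, P³⁺ [Ne]3s², O³⁺ [He]2s²2p¹.
Approximate IE_4 values (kJ/mol): C 6223, P 4964, O 7469, B 25026, Ca 6491.
Hence IE_4: P < C < Ca < O < B.

B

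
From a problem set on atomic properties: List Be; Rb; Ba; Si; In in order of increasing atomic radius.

Moving right in a period, electrons are added to the same shell under a stronger nuclear pull, so atoms get smaller; moving down, a new shell is opened and atoms get larger.
Here both period and group differ, so the two effects have to be weighed against each other.
Si > Be: the two effects oppose for this pair; the down-group effect wins (116 vs 102 pm).
In > Si: both effects reinforce here, so In is clearly the larger of the two.
Ba > In: relative to In, both the across-period and down-group shifts push Ba's atomic radius up.
Rb > Ba: the two effects oppose for this pair; the across-period effect wins (210 vs 196 pm).
Tabulated atomic radius (pm): Be 102, Si 116, Rb 210, In 142, Ba 196.
So from smallest to largest: Be < Si < In < Ba < Rb.

Be < Si < In < Ba < Rb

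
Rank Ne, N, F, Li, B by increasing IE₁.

Li is in period 2, group 1; B is in period 2, group 13; N is in period 2, group 15; F is in period 2, group 17; Ne is in period 2, group 18.
Across a period the outer electron is held more tightly (higher IE₁); down a group it sits in a higher shell, more shielded, and comes off more easily.
All lie in period 2, so first ionization energy increases left to right.
So from lowest to highest: Li < B < N < F < Ne.

Li < B < N < F < Ne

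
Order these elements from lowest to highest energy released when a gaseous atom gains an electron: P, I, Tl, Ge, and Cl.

Tl < P < Ge < I < Cl

EA tends to increase across a period and decrease down a group, though the pattern is less regular than for IE or radius.
These span different periods and groups, so the two trends combine.
P > Tl: both effects reinforce here, so P is clearly the higher of the two.
Ge > P: this pair runs against the simple trend — see the exception note.
I > Ge: the two effects oppose for this pair; the across-period effect wins (295 vs 119 kJ/mol).
Cl > I: they share group 17; the group trend gives Cl the larger value.
Note the exception: Ge has a higher electron affinity than P, contrary to the simple trend — adding an electron to P's half-filled np³ subshell costs electron-pairing energy.
For reference (kJ/mol): P 72, Cl 349, Ge 119, I 295, Tl 19.
So from lowest to highest: Tl < P < Ge < I < Cl.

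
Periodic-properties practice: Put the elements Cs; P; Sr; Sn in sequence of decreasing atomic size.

Cs, Sr, Sn, P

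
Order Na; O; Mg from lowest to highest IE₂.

Mg, O, Na

The second ionization energy removes an electron from the +1 ion. For each element: Na⁺ is the bare [Ne] core; O⁺ still has 5 valence electrons; Mg⁺ still has 1 valence electron.
Pulling an electron out of a noble-gas core costs far more than removing a remaining valence electron, so Na sits at the high end of IE_2.
Valence configurations: O⁺ [He]2s²2p³, Mg⁺ [Ne]3s¹.
Tabulated IE_2 (kJ/mol): Na 4562, O 3388, Mg 1451.
Overall IE_2 order: Mg < O < Na.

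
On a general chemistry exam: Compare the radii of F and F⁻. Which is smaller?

Forming F⁻ adds 1 electron to F. More electron–electron repulsion in the same shell, with unchanged nuclear charge, lets the cloud expand.
An anion is larger than its parent atom: F⁻ > F.

F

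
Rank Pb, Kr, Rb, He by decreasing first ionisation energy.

Across a period the outer electron is held more tightly (higher IE₁); down a group it sits in a higher shell, more shielded, and comes off more easily.
These span different periods and groups, so the two trends combine.
Pb > Rb: period and group pull opposite ways; the across-period shift dominates (716 vs 403 kJ/mol).
Kr > Pb: relative to Pb, both the across-period and down-group shifts push Kr's first ionization energy up.
He > Kr: He sits above Kr in group 18, so the down-group effect alone puts He higher.
For reference (kJ/mol): He 2372, Kr 1351, Rb 403, Pb 716.
So from highest to lowest: He > Kr > Pb > Rb.

He > Kr > Pb > Rb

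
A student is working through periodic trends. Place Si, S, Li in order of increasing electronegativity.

Li is in period 2, group 1; Si is in period 3, group 14; S is in period 3, group 16.
Atoms toward the upper right of the periodic table pull bonding electrons most strongly.
These span different periods and groups, so the two trends combine.
Si > Li: period and group pull opposite ways; the across-period shift dominates (1.90 vs 0.98).
S > Si: S lies to the right of Si in period 3, so the across-period effect alone puts S higher.
Tabulated electronegativity (Pauling): Li 0.98, Si 1.90, S 2.58.
So from lowest to highest: Li < Si < S.

Li < Si < S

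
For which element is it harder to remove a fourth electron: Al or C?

After 3 electrons have been removed, what remains? Al³⁺ is the bare [Ne] core; C³⁺ still has 1 valence electron.
Breaking into a closed-shell core is much more expensive than removing a leftover valence electron — Al has the largest IE_4 here.
Approximate IE_4 values (kJ/mol): Al 11577, C 6223.
Hence IE_4: C < Al.

Al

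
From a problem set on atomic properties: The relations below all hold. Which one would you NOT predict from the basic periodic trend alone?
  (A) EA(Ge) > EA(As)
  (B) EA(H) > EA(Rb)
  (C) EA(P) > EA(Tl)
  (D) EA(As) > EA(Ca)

(A)

The general trend: electron affinity increases across a period and decreases down a group.
(A) Ge (period 4, group 14) vs As (period 4, group 15): the stated order contradicts the simple trend.
(B) H (period 1, group 1) vs Rb (period 5, group 1): the stated order agrees with the simple trend.
(C) P (period 3, group 15) vs Tl (period 6, group 13): the stated order agrees with the simple trend.
(D) As (period 4, group 15) vs Ca (period 4, group 2): the stated order agrees with the simple trend.
The exception is (A): adding an electron to As's half-filled 4p³ is unfavourable, so Ge (4p²) has the more exothermic EA.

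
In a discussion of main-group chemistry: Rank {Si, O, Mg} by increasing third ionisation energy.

Si, O, Mg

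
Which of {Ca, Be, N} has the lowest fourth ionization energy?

After 3 electrons have been removed, what remains? Ca³⁺ is already 1 electron into the core; Be³⁺ is already 1 electron into the core; N³⁺ still has 2 valence electrons.
Usually core removal costs more than valence removal, but here the competition is close: a tightly held n=2 valence electron can cost more to remove than an n=3 core electron, so the actual values have to decide it.
The numbers (kJ/mol): Ca 6491, Be 21007, N 7475.
Overall IE_4 order: Ca < N < Be.

Ca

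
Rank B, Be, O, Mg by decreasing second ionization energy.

After 1 electron has been removed, what remains? B⁺ still has 2 valence electrons; Be⁺ still has 1 valence electron; O⁺ still has 5 valence electrons; Mg⁺ still has 1 valence electron.
All are still removing valence electrons, so compare the +1 ions as you would atoms: IE_2 generally rises across a period (higher Z_eff) and falls down a group (larger shell), subject to the usual subshell exceptions.
Valence configurations: B⁺ [He]2s², Be⁺ [He]2s¹, O⁺ [He]2s²2p³, Mg⁺ [Ne]3s¹.
Approximate IE_2 values (kJ/mol): B 2427, Be 1757, O 3388, Mg 1451.
So the second ionization energies run Mg < Be < B < O.

O > B > Be > Mg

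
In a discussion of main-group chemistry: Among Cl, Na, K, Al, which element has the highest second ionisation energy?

The second ionization energy removes an electron from the +1 ion. For each element: Cl⁺ still has 6 valence electrons; Na⁺ is the bare [Ne] core; K⁺ is the bare [Ar] core; Al⁺ still has 2 valence electrons.
Breaking into a closed-shell core is much more expensive than removing a leftover valence electron — K and Na have the largest IE_2 here.
Valence configurations: Cl⁺ [Ne]3s²3p⁴, Al⁺ [Ne]3s².
Approximate IE_2 values (kJ/mol): Cl 2298, Na 4562, K 3052, Al 1817.
So the second ionization energies run Al < Cl < K < Na.

Na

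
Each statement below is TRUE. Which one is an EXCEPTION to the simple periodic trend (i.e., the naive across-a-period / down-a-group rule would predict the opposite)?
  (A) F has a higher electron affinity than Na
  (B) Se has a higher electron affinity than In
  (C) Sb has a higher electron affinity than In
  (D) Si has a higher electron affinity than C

(D)

The general trend: electron affinity increases across a period and decreases down a group.
(A) F (period 2, group 17) vs Na (period 3, group 1): the stated order agrees with the simple trend.
(B) Se (period 4, group 16) vs In (period 5, group 13): the stated order agrees with the simple trend.
(C) Sb (period 5, group 15) vs In (period 5, group 13): the stated order agrees with the simple trend.
(D) Si (period 3, group 14) vs C (period 2, group 14): the stated order contradicts the simple trend.
The exception is (D): Si's larger, more diffuse 3p orbitals accept an added electron slightly more readily than C's compact 2p.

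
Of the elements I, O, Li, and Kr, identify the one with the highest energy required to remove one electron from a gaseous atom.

Kr

Li is in period 2, group 1; O is in period 2, group 16; Kr is in period 4, group 18; I is in period 5, group 17.
Removing the outermost electron gets harder across a period and easier down a group.
Neither a single period nor a single group — weigh both effects.
I > Li: period and group pull opposite ways; the across-period shift dominates (1008 vs 520 kJ/mol).
O > I: the two effects oppose for this pair; the down-group effect wins (1314 vs 1008 kJ/mol).
Kr > O: period and group pull opposite ways; the across-period shift dominates (1351 vs 1314 kJ/mol).
For reference (kJ/mol): Li 520, O 1314, Kr 1351, I 1008.
The highest energy required to remove one electron from a gaseous atom among these belongs to Kr.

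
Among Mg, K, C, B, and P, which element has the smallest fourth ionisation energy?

P

The fourth ionization energy removes an electron from the +3 ion. For each element: Mg³⁺ is already 1 electron into the core; K³⁺ is already 2 electrons into the core; C³⁺ still has 1 valence electron; B³⁺ is the bare [He] core; P³⁺ still has 2 valence electrons.
Usually core removal costs more than valence removal, but here the competition is close: a tightly held n=2 valence electron can cost more to remove than an n=3 core electron, so the actual values have to decide it.
Valence configurations: C³⁺ [He]2s¹, P³⁺ [Ne]3s².
Approximate IE_4 values (kJ/mol): Mg 10543, K 5877, C 6223, B 25026, P 4964.
So the fourth ionization energies run P < K < C < Mg < B.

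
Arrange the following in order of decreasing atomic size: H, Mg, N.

H is in period 1, group 1; N is in period 2, group 15; Mg is in period 3, group 2.
Atomic radius shrinks across a period as nuclear charge pulls the same shell inward, and grows down a group as new shells are added.
Here both period and group differ, so the two effects have to be weighed against each other.
N > H: the two effects oppose for this pair; the down-group effect wins (71 vs 32 pm).
Mg > N: relative to N, both the across-period and down-group shifts push Mg's atomic radius up.
Tabulated atomic radius (pm): H 32, N 71, Mg 139.
So from largest to smallest: Mg > N > H.

Mg > N > H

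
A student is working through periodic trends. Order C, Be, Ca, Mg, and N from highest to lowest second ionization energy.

After 1 electron has been removed, what remains? C⁺ still has 3 valence electrons; Be⁺ still has 1 valence electron; Ca⁺ still has 1 valence electron; Mg⁺ still has 1 valence electron; N⁺ still has 4 valence electrons.
All are still removing valence electrons, so compare the +1 ions as you would atoms: IE_2 generally rises across a period (higher Z_eff) and falls down a group (larger shell), subject to the usual subshell exceptions.
Valence configurations: C⁺ [He]2s²2p¹, Be⁺ [He]2s¹, Ca⁺ [Ar]4s¹, Mg⁺ [Ne]3s¹, N⁺ [He]2s²2p².
Tabulated IE_2 (kJ/mol): C 2353, Be 1757, Ca 1145, Mg 1451, N 2856.
Putting it together, IE_2: Ca < Mg < Be < C < N.

N > C > Be > Mg > Ca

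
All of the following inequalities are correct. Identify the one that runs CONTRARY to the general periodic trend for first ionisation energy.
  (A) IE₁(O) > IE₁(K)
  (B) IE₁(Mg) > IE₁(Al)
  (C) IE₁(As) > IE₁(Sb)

The general trend: first ionisation energy increases across a period and decreases down a group.
(A) O (period 2, group 16) vs K (period 4, group 1): the stated order agrees with the simple trend.
(B) Mg (period 3, group 2) vs Al (period 3, group 13): the stated order contradicts the simple trend.
(C) As (period 4, group 15) vs Sb (period 5, group 15): the stated order agrees with the simple trend.
The exception is (B): Al's single 3p electron is easier to remove than one from Mg's filled 3s².

(B)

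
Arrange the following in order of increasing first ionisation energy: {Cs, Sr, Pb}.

Cs, Sr, Pb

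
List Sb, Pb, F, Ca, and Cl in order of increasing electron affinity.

Ca < Pb < Sb < F < Cl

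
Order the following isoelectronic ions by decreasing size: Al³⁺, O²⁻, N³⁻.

All of these have 10 electrons, so size is governed by nuclear charge alone: the more protons, the stronger the pull on the same electron cloud, and the smaller the ion.
Nuclear charges: Al³⁺ (Z=13), O²⁻ (Z=8), N³⁻ (Z=7).
Largest to smallest: N³⁻ > O²⁻ > Al³⁺.

N³⁻ > O²⁻ > Al³⁺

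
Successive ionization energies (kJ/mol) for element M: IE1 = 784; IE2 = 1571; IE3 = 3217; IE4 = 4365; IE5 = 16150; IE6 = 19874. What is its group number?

Group 14

Look for the largest jump between consecutive ionization energies: IE5/IE4 ≈ 3.7, far larger than any earlier ratio.
That jump marks the point where a core electron is being removed. So the atom has 4 valence electrons.
A main-group element with 4 valence electrons is in group 14.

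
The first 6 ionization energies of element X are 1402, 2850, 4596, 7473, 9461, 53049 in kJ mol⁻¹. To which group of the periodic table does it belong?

Group 15

Look for the largest jump between consecutive ionization energies: IE6/IE5 ≈ 5.6, far larger than any earlier ratio.
That jump marks the point where a core electron is being removed. So the atom has 5 valence electrons.
A main-group element with 5 valence electrons is in group 15.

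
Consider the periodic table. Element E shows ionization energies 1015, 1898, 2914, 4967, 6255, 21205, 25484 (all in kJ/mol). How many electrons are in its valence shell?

Look for the largest jump between consecutive ionization energies: IE6/IE5 ≈ 3.4, far larger than any earlier ratio.
That jump marks the point where a core electron is being removed. So the atom has 5 valence electrons.

5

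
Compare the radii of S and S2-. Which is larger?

Forming S2- adds 2 electrons to S. More electron–electron repulsion in the same shell, with unchanged nuclear charge, lets the cloud expand.
An anion is larger than its parent atom: S2- > S.

S2-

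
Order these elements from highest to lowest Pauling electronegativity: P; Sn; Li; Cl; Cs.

Li is in period 2, group 1; P is in period 3, group 15; Cl is in period 3, group 17; Sn is in period 5, group 14; Cs is in period 6, group 1.
Electronegativity increases across a period and decreases down a group, tracking effective nuclear charge and atomic size.
Here both period and group differ, so the two effects have to be weighed against each other.
Li > Cs: they share group 1; the group trend gives Li the larger value.
Sn > Li: the two effects oppose for this pair; the across-period effect wins (1.96 vs 0.98).
P > Sn: both effects reinforce here, so P is clearly the higher of the two.
Cl > P: Cl lies to the right of P in period 3, so the across-period effect alone puts Cl higher.
Approximate values (Pauling): Li 0.98, P 2.19, Cl 3.16, Sn 1.96, Cs 0.79.
So from highest to lowest: Cl > P > Sn > Li > Cs.

Cl > P > Sn > Li > Cs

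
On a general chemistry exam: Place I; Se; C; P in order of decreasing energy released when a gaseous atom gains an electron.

Atoms with high Z_eff and room in the valence shell (especially the halogens) have the most exothermic electron affinities.
These sit on a diagonal, where the across-period and down-group effects partly cancel.
C > P: period and group pull opposite ways; the down-group shift dominates (122 vs 72 kJ/mol).
Se > C: the two effects oppose for this pair; the across-period effect wins (195 vs 122 kJ/mol).
I > Se: period and group pull opposite ways; the across-period shift dominates (295 vs 195 kJ/mol).
For reference (kJ/mol): C 122, P 72, Se 195, I 295.
So from highest to lowest: I > Se > C > P.

I > Se > C > P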